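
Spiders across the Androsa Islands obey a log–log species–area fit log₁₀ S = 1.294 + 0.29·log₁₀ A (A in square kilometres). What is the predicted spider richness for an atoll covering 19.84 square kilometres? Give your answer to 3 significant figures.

46.8

S = 19.68 × 19.84^0.29
ln S = ln 19.68 + 0.29 × ln 19.84 = 2.9795 + 0.29 × 2.9877 = 3.8460
S = e^3.8460 ≈ 46.8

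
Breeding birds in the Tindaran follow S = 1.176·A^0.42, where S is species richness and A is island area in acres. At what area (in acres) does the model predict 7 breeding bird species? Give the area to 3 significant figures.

7 = 1.176 × A^0.42  ⇒  A^0.42 = 7/1.176 = 5.952
ln A = ln(5.952) / 0.42 = 1.7838 / 0.42 = 4.2471
A = e^4.2471 ≈ 69.9 acres

69.9 acres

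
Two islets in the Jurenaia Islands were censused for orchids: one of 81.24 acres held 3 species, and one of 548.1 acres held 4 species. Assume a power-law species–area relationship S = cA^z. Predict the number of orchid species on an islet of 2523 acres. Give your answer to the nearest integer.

5

z = ln(4/3) / ln(548.1/81.24) = 0.2877 / 1.9091 = 0.1507
c = 3 / 81.24^0.1507 = 3 / 1.94 = 1.546
S₃ = 1.546 × 2523^0.1507 = 1.546 × 3.256 ≈ 5.035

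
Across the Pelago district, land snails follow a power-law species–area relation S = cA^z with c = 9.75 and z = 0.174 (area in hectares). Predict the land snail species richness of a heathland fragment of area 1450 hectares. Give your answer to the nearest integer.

35

S = 9.75 × 1450^0.174 = 9.75 × 3.549 ≈ 34.6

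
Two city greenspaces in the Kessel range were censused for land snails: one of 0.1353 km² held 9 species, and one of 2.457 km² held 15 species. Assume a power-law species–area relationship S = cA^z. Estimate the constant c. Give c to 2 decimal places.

12.80

z = ln(S₂/S₁) / ln(A₂/A₁) = ln(15/9) / ln(2.457/0.1353) = 0.5108 / 2.8992 = 0.1762
c = S₁ / A₁^z = 9 / 0.1353^0.1762 = 9 / 0.703 = 12.8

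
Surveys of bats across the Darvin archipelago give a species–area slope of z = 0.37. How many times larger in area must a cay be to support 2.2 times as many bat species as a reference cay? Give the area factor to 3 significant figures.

(A₂/A₁)^0.37 = 2.2, so A₂/A₁ = 2.2^(1/0.37) = 2.2^2.703
ln(A₂/A₁) = ln 2.2 / 0.37 = 0.7885 / 0.37 = 2.1310
A₂/A₁ = e^2.1310 ≈ 8.423

8.42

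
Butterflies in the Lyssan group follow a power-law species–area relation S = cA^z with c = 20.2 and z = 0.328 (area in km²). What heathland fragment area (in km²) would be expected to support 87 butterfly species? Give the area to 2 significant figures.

87 = 20.2 × A^0.328  ⇒  A^0.328 = 87/20.2 = 4.307
ln A = ln(4.307) / 0.328 = 1.4602 / 0.328 = 4.4519
A = e^4.4519 ≈ 85.79 km²

86 km²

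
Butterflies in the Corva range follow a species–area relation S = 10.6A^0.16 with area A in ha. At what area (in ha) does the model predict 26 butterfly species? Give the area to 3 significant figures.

273 ha

26 = 10.6 × A^0.16  ⇒  A^0.16 = 26/10.6 = 2.453
ln A = ln(2.453) / 0.16 = 0.8972 / 0.16 = 5.6078
A = e^5.6078 ≈ 272.5 ha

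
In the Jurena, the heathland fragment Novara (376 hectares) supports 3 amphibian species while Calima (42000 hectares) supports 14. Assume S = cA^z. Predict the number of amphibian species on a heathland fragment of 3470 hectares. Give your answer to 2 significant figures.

z = ln(14/3) / ln(42000/376) = 1.5404 / 4.7158 = 0.3267
c = 3 / 376^0.3267 = 3 / 6.937 = 0.4324
S₃ = 0.4324 × 3470^0.3267 = 0.4324 × 14.34 ≈ 6.2

6.2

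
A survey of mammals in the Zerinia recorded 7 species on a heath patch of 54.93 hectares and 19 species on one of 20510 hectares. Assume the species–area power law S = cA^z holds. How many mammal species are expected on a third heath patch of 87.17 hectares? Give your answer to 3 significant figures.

7.57

z = ln(19/7) / ln(20510/54.93) = 0.9985 / 5.9226 = 0.1686
c = 7 / 54.93^0.1686 = 7 / 1.965 = 3.563
S₃ = 3.563 × 87.17^0.1686 = 3.563 × 2.124 ≈ 7.567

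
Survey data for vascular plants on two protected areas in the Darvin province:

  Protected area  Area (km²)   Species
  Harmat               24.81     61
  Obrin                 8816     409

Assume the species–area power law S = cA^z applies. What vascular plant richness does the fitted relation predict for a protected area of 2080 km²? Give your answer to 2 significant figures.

260

z = ln(409/61) / ln(8816/24.81) = 1.9028 / 5.8731 = 0.3240
c = 61 / 24.81^0.3240 = 61 / 2.83 = 21.55
S₃ = 21.55 × 2080^0.3240 = 21.55 × 11.89 ≈ 256.2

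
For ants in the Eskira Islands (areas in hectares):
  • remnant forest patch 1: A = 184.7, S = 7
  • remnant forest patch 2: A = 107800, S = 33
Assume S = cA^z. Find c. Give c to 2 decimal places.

z = ln(S₂/S₁) / ln(A₂/A₁) = ln(33/7) / ln(107800/184.7) = 1.5506 / 6.3693 = 0.2434
c = S₁ / A₁^z = 7 / 184.7^0.2434 = 7 / 3.563 = 1.965

1.96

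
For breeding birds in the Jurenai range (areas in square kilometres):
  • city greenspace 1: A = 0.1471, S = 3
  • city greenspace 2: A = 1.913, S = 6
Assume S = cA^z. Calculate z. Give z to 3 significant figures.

Taking logs: ln S = ln c + z ln A, so z = (ln S₂ − ln S₁)/(ln A₂ − ln A₁).
z = ln(6/3) / ln(1.913/0.1471) = ln(2) / ln(13) = 0.6931 / 2.5653 = 0.2702

0.270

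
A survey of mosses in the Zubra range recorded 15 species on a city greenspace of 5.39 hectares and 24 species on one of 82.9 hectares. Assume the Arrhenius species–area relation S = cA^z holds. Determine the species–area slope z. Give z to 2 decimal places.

Taking logs: ln S = ln c + z ln A, so z = (ln S₂ − ln S₁)/(ln A₂ − ln A₁).
z = ln(24/15) / ln(82.9/5.39) = ln(1.6) / ln(15.38) = 0.4700 / 2.7331 = 0.1720

0.17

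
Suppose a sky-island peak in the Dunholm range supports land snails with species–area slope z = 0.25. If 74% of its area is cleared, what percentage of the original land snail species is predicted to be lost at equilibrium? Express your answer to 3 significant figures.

28.6%

S_new/S_old = (A_new/A_old)^z = 0.26^0.25
= exp(0.25 × ln 0.26) = exp(0.25 × -1.3471) = exp(-0.3368) ≈ 0.7141
Fraction lost = 1 − 0.7141 = 0.2859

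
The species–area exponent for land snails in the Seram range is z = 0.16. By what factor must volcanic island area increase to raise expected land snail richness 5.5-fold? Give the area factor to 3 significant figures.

42400

(A₂/A₁)^0.16 = 5.5, so A₂/A₁ = 5.5^(1/0.16) = 5.5^6.25
ln(A₂/A₁) = ln 5.5 / 0.16 = 1.7047 / 0.16 = 10.6547
A₂/A₁ = e^10.6547 ≈ 42390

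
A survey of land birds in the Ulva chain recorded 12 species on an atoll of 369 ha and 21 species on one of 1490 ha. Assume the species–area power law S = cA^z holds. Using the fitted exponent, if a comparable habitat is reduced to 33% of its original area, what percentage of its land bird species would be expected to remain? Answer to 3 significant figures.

z = ln(21/12) / ln(1490/369) = 0.5596 / 1.3957 = 0.4009
S_new/S_old = (A_new/A_old)^z = 0.33^0.4009 = exp(0.4009 × -1.1087) = 0.6411

64.1%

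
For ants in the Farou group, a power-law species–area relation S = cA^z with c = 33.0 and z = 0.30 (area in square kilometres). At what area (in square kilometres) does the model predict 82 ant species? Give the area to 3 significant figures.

20.8 square kilometres

82 = 33 × A^0.3  ⇒  A^0.3 = 82/33 = 2.485
ln A = ln(2.485) / 0.3 = 0.9102 / 0.3 = 3.0340
A = e^3.0340 ≈ 20.78 square kilometres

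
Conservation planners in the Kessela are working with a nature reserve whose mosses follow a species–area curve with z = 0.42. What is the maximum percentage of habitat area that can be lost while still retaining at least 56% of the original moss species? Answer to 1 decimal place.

74.9%

Need (A_new/A_old)^0.42 = 0.56, so A_new/A_old = 0.56^(1/0.42) = 0.56^2.381
ln(A_new/A_old) = ln 0.56 / 0.42 = -0.5798 / 0.42 = -1.3805
A_new/A_old = e^-1.3805 ≈ 0.2514
Fraction that can be lost = 1 − 0.2514 = 0.7486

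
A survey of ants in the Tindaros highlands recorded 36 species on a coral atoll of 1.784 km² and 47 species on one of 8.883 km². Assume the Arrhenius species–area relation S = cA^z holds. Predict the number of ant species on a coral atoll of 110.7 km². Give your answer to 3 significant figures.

71.5

z = ln(47/36) / ln(8.883/1.784) = 0.2666 / 1.6053 = 0.1661
c = 36 / 1.784^0.1661 = 36 / 1.101 = 32.7
S₃ = 32.7 × 110.7^0.1661 = 32.7 × 2.185 ≈ 71.46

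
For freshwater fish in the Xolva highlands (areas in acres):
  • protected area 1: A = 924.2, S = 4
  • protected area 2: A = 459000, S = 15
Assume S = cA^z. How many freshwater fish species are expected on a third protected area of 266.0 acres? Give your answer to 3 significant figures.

3.07

z = ln(15/4) / ln(459000/924.2) = 1.3218 / 6.2079 = 0.2129
c = 4 / 924.2^0.2129 = 4 / 4.28 = 0.9345
S₃ = 0.9345 × 266^0.2129 = 0.9345 × 3.283 ≈ 3.068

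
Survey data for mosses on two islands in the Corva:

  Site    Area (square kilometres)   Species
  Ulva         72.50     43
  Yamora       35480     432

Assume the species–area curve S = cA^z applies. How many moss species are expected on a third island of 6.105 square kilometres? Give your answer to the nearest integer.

17

z = ln(432/43) / ln(35480/72.5) = 2.3072 / 6.1931 = 0.3725
c = 43 / 72.5^0.3725 = 43 / 4.932 = 8.718
S₃ = 8.718 × 6.105^0.3725 = 8.718 × 1.962 ≈ 17.1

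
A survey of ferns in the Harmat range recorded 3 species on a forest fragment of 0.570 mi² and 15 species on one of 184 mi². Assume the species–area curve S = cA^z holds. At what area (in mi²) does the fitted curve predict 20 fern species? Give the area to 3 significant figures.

z = ln(15/3) / ln(184/0.57) = 1.6094 / 5.7771 = 0.2786
c = 3 / 0.57^0.2786 = 3 / 0.855 = 3.509
A = (20/3.509)^(1/0.2786) ⇒ ln A = ln(5.7)/0.2786 = 6.2476
A = e^6.2476 ≈ 516.8 mi²

517 mi²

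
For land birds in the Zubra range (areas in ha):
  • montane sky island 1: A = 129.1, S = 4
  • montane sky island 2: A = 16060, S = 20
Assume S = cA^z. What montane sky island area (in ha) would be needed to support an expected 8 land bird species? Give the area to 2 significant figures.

z = ln(20/4) / ln(16060/129.1) = 1.6094 / 4.8235 = 0.3337
c = 4 / 129.1^0.3337 = 4 / 5.062 = 0.7902
A = (8/0.7902)^(1/0.3337) ⇒ ln A = ln(10.12)/0.3337 = 6.9380
A = e^6.9380 ≈ 1031 ha

1000 ha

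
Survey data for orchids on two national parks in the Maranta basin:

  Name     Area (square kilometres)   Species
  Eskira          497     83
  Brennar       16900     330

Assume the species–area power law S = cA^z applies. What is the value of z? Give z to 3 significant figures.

Taking logs: ln S = ln c + z ln A, so z = (ln S₂ − ln S₁)/(ln A₂ − ln A₁).
z = ln(330/83) / ln(16900/497) = ln(3.976) / ln(34) = 1.3803 / 3.5265 = 0.3914

0.391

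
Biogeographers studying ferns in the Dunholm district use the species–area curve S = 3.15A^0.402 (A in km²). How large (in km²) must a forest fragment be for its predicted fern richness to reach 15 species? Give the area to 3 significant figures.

15 = 3.15 × A^0.402  ⇒  A^0.402 = 15/3.15 = 4.762
ln A = ln(4.762) / 0.402 = 1.5606 / 0.402 = 3.8822
A = e^3.8822 ≈ 48.53 km²

48.5 km²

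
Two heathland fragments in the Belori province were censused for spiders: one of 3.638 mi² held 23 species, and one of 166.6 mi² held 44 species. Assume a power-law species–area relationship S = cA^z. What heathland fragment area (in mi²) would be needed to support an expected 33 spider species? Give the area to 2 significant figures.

31 mi²

z = ln(44/23) / ln(166.6/3.638) = 0.6487 / 3.8242 = 0.1696
c = 23 / 3.638^0.1696 = 23 / 1.245 = 18.48
A = (33/18.48)^(1/0.1696) ⇒ ln A = ln(1.786)/0.1696 = 3.4197
A = e^3.4197 ≈ 30.56 mi²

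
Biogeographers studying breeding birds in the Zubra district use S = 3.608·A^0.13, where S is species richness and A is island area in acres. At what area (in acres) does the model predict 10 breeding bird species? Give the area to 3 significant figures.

10 = 3.608 × A^0.13  ⇒  A^0.13 = 10/3.608 = 2.772
ln A = ln(2.772) / 0.13 = 1.0194 / 0.13 = 7.8418
A = e^7.8418 ≈ 2545 acres

2540 acres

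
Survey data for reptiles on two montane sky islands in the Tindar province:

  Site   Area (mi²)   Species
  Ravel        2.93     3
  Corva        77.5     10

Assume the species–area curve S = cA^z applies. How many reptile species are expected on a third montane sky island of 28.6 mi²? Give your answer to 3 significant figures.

z = ln(10/3) / ln(77.5/2.93) = 1.2040 / 3.2753 = 0.3676
c = 3 / 2.93^0.3676 = 3 / 1.485 = 2.021
S₃ = 2.021 × 28.6^0.3676 = 2.021 × 3.43 ≈ 6.932

6.93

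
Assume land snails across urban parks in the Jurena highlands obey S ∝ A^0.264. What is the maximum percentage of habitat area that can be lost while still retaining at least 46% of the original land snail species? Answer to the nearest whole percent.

Need (A_new/A_old)^0.264 = 0.46, so A_new/A_old = 0.46^(1/0.264) = 0.46^3.788
ln(A_new/A_old) = ln 0.46 / 0.264 = -0.7765 / 0.264 = -2.9414
A_new/A_old = e^-2.9414 ≈ 0.05279
Fraction that can be lost = 1 − 0.05279 = 0.9472

95%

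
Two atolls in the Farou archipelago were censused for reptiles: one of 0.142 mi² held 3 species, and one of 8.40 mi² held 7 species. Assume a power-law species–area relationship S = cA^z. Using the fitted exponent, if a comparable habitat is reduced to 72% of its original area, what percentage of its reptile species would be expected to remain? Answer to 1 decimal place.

93.4%

z = ln(7/3) / ln(8.4/0.142) = 0.8473 / 4.0802 = 0.2077
S_new/S_old = (A_new/A_old)^z = 0.72^0.2077 = exp(0.2077 × -0.3285) = 0.9341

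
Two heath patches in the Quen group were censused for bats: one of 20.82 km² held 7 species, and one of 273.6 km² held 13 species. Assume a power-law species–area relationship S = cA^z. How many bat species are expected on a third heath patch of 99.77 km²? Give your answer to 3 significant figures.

10.2

z = ln(13/7) / ln(273.6/20.82) = 0.6190 / 2.5758 = 0.2403
c = 7 / 20.82^0.2403 = 7 / 2.074 = 3.375
S₃ = 3.375 × 99.77^0.2403 = 3.375 × 3.023 ≈ 10.2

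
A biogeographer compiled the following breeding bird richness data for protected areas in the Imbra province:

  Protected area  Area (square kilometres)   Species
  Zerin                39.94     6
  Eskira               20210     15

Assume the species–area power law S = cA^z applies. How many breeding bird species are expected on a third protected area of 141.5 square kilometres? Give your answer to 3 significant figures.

7.23

z = ln(15/6) / ln(20210/39.94) = 0.9163 / 6.2266 = 0.1472
c = 6 / 39.94^0.1472 = 6 / 1.721 = 3.487
S₃ = 3.487 × 141.5^0.1472 = 3.487 × 2.073 ≈ 7.228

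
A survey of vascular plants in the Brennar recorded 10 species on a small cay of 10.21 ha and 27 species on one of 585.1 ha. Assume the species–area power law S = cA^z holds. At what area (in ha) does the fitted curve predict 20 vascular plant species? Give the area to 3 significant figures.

172 ha

z = ln(27/10) / ln(585.1/10.21) = 0.9933 / 4.0484 = 0.2453
c = 10 / 10.21^0.2453 = 10 / 1.768 = 5.655
A = (20/5.655)^(1/0.2453) ⇒ ln A = ln(3.537)/0.2453 = 5.1486
A = e^5.1486 ≈ 172.2 ha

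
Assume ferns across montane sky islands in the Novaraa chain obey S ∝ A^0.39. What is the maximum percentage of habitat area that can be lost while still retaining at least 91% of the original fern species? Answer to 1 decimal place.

Need (A_new/A_old)^0.39 = 0.91, so A_new/A_old = 0.91^(1/0.39) = 0.91^2.564
ln(A_new/A_old) = ln 0.91 / 0.39 = -0.0943 / 0.39 = -0.2418
A_new/A_old = e^-0.2418 ≈ 0.7852
Fraction that can be lost = 1 − 0.7852 = 0.2148

21.5%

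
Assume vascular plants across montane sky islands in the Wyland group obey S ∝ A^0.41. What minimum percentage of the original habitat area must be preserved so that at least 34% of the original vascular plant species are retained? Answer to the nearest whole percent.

Need (A_new/A_old)^0.41 = 0.34, so A_new/A_old = 0.34^(1/0.41) = 0.34^2.439
ln(A_new/A_old) = ln 0.34 / 0.41 = -1.0788 / 0.41 = -2.6312
A_new/A_old = e^-2.6312 ≈ 0.07199

7%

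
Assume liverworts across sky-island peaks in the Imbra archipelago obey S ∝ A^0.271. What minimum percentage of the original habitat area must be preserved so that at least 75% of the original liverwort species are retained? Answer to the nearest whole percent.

35%

Need (A_new/A_old)^0.271 = 0.75, so A_new/A_old = 0.75^(1/0.271) = 0.75^3.69
ln(A_new/A_old) = ln 0.75 / 0.271 = -0.2877 / 0.271 = -1.0616
A_new/A_old = e^-1.0616 ≈ 0.3459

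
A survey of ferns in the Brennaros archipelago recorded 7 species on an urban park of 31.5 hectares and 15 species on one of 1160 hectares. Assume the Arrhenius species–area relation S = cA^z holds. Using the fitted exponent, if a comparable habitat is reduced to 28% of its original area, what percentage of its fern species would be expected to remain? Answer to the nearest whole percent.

z = ln(15/7) / ln(1160/31.5) = 0.7621 / 3.6062 = 0.2113
S_new/S_old = (A_new/A_old)^z = 0.28^0.2113 = exp(0.2113 × -1.2730) = 0.7641

76%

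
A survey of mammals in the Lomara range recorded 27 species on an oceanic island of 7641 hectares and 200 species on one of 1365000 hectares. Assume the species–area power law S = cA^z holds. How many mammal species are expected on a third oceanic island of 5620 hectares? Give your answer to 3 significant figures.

z = ln(200/27) / ln(1365000/7641) = 2.0025 / 5.1854 = 0.3862
c = 27 / 7641^0.3862 = 27 / 31.59 = 0.8546
S₃ = 0.8546 × 5620^0.3862 = 0.8546 × 28.06 ≈ 23.98

24.0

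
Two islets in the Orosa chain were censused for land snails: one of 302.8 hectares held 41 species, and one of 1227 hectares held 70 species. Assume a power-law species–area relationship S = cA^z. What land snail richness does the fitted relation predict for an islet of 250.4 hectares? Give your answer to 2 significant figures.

z = ln(70/41) / ln(1227/302.8) = 0.5349 / 1.3993 = 0.3823
c = 41 / 302.8^0.3823 = 41 / 8.882 = 4.616
S₃ = 4.616 × 250.4^0.3823 = 4.616 × 8.26 ≈ 38.13

38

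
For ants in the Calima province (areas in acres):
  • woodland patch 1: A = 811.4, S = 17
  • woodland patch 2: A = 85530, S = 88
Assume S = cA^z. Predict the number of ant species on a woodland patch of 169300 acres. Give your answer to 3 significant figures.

112

z = ln(88/17) / ln(85530/811.4) = 1.6441 / 4.6579 = 0.3530
c = 17 / 811.4^0.3530 = 17 / 10.64 = 1.598
S₃ = 1.598 × 169300^0.3530 = 1.598 × 70.08 ≈ 112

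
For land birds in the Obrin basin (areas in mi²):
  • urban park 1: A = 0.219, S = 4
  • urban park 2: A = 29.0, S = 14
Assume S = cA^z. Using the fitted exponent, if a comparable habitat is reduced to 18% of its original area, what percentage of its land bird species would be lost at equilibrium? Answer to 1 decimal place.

35.6%

z = ln(14/4) / ln(29/0.219) = 1.2528 / 4.8860 = 0.2564
S_new/S_old = (A_new/A_old)^z = 0.18^0.2564 = exp(0.2564 × -1.7148) = 0.6442
Fraction lost = 1 − 0.6442 = 0.3558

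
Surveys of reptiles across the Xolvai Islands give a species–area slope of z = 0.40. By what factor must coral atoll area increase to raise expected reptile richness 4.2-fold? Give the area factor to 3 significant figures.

(A₂/A₁)^0.4 = 4.2, so A₂/A₁ = 4.2^(1/0.4) = 4.2^2.5
ln(A₂/A₁) = ln 4.2 / 0.4 = 1.4351 / 0.4 = 3.5877
A₂/A₁ = e^3.5877 ≈ 36.15

36.2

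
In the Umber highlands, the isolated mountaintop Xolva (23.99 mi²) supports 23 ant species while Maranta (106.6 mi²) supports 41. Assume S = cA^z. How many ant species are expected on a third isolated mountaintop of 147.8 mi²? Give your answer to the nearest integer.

z = ln(41/23) / ln(106.6/23.99) = 0.5781 / 1.4914 = 0.3876
c = 23 / 23.99^0.3876 = 23 / 3.427 = 6.712
S₃ = 6.712 × 147.8^0.3876 = 6.712 × 6.934 ≈ 46.54

47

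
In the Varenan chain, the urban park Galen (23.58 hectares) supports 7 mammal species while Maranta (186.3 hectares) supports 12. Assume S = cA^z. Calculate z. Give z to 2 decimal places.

0.26

Taking logs: ln S = ln c + z ln A, so z = (ln S₂ − ln S₁)/(ln A₂ − ln A₁).
z = ln(12/7) / ln(186.3/23.58) = ln(1.714) / ln(7.901) = 0.5390 / 2.0670 = 0.2608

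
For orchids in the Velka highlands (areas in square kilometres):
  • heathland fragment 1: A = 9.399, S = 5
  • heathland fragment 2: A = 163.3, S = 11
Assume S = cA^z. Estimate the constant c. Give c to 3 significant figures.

2.69

z = ln(S₂/S₁) / ln(A₂/A₁) = ln(11/5) / ln(163.3/9.399) = 0.7885 / 2.8550 = 0.2762
c = S₁ / A₁^z = 5 / 9.399^0.2762 = 5 / 1.857 = 2.693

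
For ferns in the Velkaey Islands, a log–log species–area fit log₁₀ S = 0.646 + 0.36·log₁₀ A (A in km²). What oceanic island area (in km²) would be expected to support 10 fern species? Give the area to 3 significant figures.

9.62 km²

10 = 4.426 × A^0.36  ⇒  A^0.36 = 10/4.426 = 2.259
ln A = ln(2.259) / 0.36 = 0.8151 / 0.36 = 2.2642
A = e^2.2642 ≈ 9.624 km²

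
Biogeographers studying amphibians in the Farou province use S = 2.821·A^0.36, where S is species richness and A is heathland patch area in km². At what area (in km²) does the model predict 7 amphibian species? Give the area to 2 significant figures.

12 km²

7 = 2.821 × A^0.36  ⇒  A^0.36 = 7/2.821 = 2.481
ln A = ln(2.481) / 0.36 = 0.9088 / 0.36 = 2.5245
A = e^2.5245 ≈ 12.48 km²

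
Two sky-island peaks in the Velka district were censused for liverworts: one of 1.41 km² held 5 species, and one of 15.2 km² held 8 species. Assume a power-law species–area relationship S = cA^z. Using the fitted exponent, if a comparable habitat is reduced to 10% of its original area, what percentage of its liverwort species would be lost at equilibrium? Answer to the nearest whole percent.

z = ln(8/5) / ln(15.2/1.41) = 0.4700 / 2.3777 = 0.1977
S_new/S_old = (A_new/A_old)^z = 0.1^0.1977 = exp(0.1977 × -2.3026) = 0.6343
Fraction lost = 1 − 0.6343 = 0.3657

37%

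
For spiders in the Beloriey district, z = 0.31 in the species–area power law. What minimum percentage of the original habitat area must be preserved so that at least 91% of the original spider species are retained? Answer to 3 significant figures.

73.8%

Need (A_new/A_old)^0.31 = 0.91, so A_new/A_old = 0.91^(1/0.31) = 0.91^3.226
ln(A_new/A_old) = ln 0.91 / 0.31 = -0.0943 / 0.31 = -0.3042
A_new/A_old = e^-0.3042 ≈ 0.7377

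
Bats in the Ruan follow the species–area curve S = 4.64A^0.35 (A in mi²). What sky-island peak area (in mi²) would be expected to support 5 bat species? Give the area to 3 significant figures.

1.24 mi²

5 = 4.64 × A^0.35  ⇒  A^0.35 = 5/4.64 = 1.078
ln A = ln(1.078) / 0.35 = 0.0747 / 0.35 = 0.2135
A = e^0.2135 ≈ 1.238 mi²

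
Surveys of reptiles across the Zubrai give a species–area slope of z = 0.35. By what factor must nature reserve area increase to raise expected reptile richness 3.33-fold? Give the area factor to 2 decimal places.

(A₂/A₁)^0.35 = 3.33, so A₂/A₁ = 3.33^(1/0.35) = 3.33^2.857
ln(A₂/A₁) = ln 3.33 / 0.35 = 1.2030 / 0.35 = 3.4371
A₂/A₁ = e^3.4371 ≈ 31.1

31.10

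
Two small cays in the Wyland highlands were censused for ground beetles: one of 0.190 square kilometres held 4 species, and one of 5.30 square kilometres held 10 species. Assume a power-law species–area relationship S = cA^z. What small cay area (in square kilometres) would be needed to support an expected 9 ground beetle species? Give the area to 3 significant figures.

z = ln(10/4) / ln(5.3/0.19) = 0.9163 / 3.3284 = 0.2753
c = 4 / 0.19^0.2753 = 4 / 0.6331 = 6.318
A = (9/6.318)^(1/0.2753) ⇒ ln A = ln(1.424)/0.2753 = 1.2850
A = e^1.2850 ≈ 3.615 square kilometres

3.61 square kilometres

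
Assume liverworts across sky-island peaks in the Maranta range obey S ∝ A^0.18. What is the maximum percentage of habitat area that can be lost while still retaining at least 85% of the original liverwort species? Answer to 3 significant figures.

59.5%

Need (A_new/A_old)^0.18 = 0.85, so A_new/A_old = 0.85^(1/0.18) = 0.85^5.556
ln(A_new/A_old) = ln 0.85 / 0.18 = -0.1625 / 0.18 = -0.9029
A_new/A_old = e^-0.9029 ≈ 0.4054
Fraction that can be lost = 1 − 0.4054 = 0.5946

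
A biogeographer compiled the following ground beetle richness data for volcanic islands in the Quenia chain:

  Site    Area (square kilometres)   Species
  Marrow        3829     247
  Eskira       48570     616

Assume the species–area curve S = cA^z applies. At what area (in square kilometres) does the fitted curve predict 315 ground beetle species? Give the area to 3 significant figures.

7530 square kilometres

z = ln(616/247) / ln(48570/3829) = 0.9139 / 2.5404 = 0.3597
c = 247 / 3829^0.3597 = 247 / 19.45 = 12.7
A = (315/12.7)^(1/0.3597) ⇒ ln A = ln(24.81)/0.3597 = 8.9264
A = e^8.9264 ≈ 7528 square kilometres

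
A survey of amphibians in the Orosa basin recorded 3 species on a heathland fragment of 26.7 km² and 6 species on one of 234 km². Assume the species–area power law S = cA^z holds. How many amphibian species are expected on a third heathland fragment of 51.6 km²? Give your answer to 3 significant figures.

3.70

z = ln(6/3) / ln(234/26.7) = 0.6931 / 2.1707 = 0.3193
c = 3 / 26.7^0.3193 = 3 / 2.854 = 1.051
S₃ = 1.051 × 51.6^0.3193 = 1.051 × 3.523 ≈ 3.702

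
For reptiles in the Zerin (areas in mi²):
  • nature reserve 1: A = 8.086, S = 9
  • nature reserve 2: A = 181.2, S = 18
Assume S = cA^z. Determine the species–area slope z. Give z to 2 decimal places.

Taking logs: ln S = ln c + z ln A, so z = (ln S₂ − ln S₁)/(ln A₂ − ln A₁).
z = ln(18/9) / ln(181.2/8.086) = ln(2) / ln(22.41) = 0.6931 / 3.1095 = 0.2229

0.22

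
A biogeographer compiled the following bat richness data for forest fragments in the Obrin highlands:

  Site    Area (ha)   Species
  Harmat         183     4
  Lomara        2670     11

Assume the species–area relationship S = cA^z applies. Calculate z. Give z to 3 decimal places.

0.377

Taking logs: ln S = ln c + z ln A, so z = (ln S₂ − ln S₁)/(ln A₂ − ln A₁).
z = ln(11/4) / ln(2670/183) = ln(2.75) / ln(14.59) = 1.0116 / 2.6803 = 0.3774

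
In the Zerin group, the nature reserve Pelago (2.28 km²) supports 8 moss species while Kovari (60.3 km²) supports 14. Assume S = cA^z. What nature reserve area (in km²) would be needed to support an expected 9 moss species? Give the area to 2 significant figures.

4.5 km²

z = ln(14/8) / ln(60.3/2.28) = 0.5596 / 3.2752 = 0.1709
c = 8 / 2.28^0.1709 = 8 / 1.151 = 6.949
A = (9/6.949)^(1/0.1709) ⇒ ln A = ln(1.295)/0.1709 = 1.5135
A = e^1.5135 ≈ 4.543 km²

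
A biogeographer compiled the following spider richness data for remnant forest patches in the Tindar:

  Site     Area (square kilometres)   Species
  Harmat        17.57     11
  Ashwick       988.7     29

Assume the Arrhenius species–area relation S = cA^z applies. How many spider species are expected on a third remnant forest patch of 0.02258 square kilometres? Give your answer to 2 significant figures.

z = ln(29/11) / ln(988.7/17.57) = 0.9694 / 4.0302 = 0.2405
c = 11 / 17.57^0.2405 = 11 / 1.993 = 5.521
S₃ = 5.521 × 0.02258^0.2405 = 5.521 × 0.4018 ≈ 2.218

2.2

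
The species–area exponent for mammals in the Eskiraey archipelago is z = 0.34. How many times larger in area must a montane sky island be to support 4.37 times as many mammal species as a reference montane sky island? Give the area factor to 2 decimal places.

76.52

(A₂/A₁)^0.34 = 4.37, so A₂/A₁ = 4.37^(1/0.34) = 4.37^2.941
ln(A₂/A₁) = ln 4.37 / 0.34 = 1.4748 / 0.34 = 4.3375
A₂/A₁ = e^4.3375 ≈ 76.52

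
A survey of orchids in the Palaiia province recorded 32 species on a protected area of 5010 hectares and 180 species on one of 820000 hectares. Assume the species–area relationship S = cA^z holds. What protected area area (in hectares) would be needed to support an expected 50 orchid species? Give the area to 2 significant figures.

19000 hectares

z = ln(180/32) / ln(820000/5010) = 1.7272 / 5.0979 = 0.3388
c = 32 / 5010^0.3388 = 32 / 17.93 = 1.785
A = (50/1.785)^(1/0.3388) ⇒ ln A = ln(28.01)/0.3388 = 9.8364
A = e^9.8364 ≈ 18702 hectares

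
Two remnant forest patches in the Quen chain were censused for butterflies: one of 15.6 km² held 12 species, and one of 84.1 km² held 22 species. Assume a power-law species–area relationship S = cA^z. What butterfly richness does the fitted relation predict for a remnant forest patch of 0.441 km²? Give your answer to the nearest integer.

3

z = ln(22/12) / ln(84.1/15.6) = 0.6061 / 1.6847 = 0.3598
c = 12 / 15.6^0.3598 = 12 / 2.687 = 4.466
S₃ = 4.466 × 0.441^0.3598 = 4.466 × 0.7449 ≈ 3.327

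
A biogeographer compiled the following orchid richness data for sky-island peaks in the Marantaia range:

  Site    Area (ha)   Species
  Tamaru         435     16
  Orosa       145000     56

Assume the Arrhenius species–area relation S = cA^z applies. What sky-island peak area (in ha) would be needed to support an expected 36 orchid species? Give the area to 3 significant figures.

z = ln(56/16) / ln(145000/435) = 1.2528 / 5.8091 = 0.2157
c = 16 / 435^0.2157 = 16 / 3.707 = 4.316
A = (36/4.316)^(1/0.2157) ⇒ ln A = ln(8.34)/0.2157 = 9.8357
A = e^9.8357 ≈ 18689 ha

18700 ha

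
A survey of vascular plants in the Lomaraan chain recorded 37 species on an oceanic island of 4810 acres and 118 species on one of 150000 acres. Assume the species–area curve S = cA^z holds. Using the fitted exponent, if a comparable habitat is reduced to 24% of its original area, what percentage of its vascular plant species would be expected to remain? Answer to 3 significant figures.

61.8%

z = ln(118/37) / ln(150000/4810) = 1.1598 / 3.4399 = 0.3371
S_new/S_old = (A_new/A_old)^z = 0.24^0.3371 = exp(0.3371 × -1.4271) = 0.6181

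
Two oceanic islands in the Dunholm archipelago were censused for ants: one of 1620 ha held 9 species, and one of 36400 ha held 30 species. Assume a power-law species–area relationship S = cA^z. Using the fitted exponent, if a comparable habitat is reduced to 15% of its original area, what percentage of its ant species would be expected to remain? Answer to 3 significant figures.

48.0%

z = ln(30/9) / ln(36400/1620) = 1.2040 / 3.1121 = 0.3869
S_new/S_old = (A_new/A_old)^z = 0.15^0.3869 = exp(0.3869 × -1.8971) = 0.48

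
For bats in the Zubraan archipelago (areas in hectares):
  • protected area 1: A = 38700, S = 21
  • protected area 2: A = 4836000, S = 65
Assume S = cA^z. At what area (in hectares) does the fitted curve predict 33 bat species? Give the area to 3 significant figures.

z = ln(65/21) / ln(4836000/38700) = 1.1299 / 4.8280 = 0.2340
c = 21 / 38700^0.2340 = 21 / 11.85 = 1.773
A = (33/1.773)^(1/0.2340) ⇒ ln A = ln(18.62)/0.2340 = 12.4950
A = e^12.4950 ≈ 266989 hectares

267000 hectares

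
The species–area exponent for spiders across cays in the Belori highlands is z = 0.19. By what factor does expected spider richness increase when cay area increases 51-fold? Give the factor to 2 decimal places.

2.11

S₂/S₁ = (A₂/A₁)^z = 51^0.19
ln(S₂/S₁) = 0.19 × ln 51 = 0.19 × 3.9318 = 0.7470
S₂/S₁ = e^0.7470 ≈ 2.111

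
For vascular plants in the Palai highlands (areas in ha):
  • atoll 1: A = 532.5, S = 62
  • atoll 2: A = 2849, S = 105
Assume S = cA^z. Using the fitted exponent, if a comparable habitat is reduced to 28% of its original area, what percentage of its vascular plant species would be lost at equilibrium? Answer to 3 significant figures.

z = ln(105/62) / ln(2849/532.5) = 0.5268 / 1.6771 = 0.3141
S_new/S_old = (A_new/A_old)^z = 0.28^0.3141 = exp(0.3141 × -1.2730) = 0.6704
Fraction lost = 1 − 0.6704 = 0.3296

33.0%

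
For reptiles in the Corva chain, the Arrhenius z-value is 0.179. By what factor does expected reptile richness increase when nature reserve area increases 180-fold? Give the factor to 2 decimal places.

2.53

S₂/S₁ = (A₂/A₁)^z = 180^0.179
ln(S₂/S₁) = 0.179 × ln 180 = 0.179 × 5.1930 = 0.9295
S₂/S₁ = e^0.9295 ≈ 2.533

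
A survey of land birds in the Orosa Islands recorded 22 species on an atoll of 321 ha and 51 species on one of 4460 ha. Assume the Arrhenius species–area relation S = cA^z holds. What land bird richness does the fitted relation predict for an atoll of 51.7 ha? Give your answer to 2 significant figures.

12

z = ln(51/22) / ln(4460/321) = 0.8408 / 2.6315 = 0.3195
c = 22 / 321^0.3195 = 22 / 6.322 = 3.48
S₃ = 3.48 × 51.7^0.3195 = 3.48 × 3.528 ≈ 12.28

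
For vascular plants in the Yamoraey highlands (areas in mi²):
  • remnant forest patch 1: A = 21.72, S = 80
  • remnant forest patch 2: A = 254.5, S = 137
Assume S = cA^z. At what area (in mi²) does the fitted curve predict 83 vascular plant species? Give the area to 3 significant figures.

25.7 mi²

z = ln(137/80) / ln(254.5/21.72) = 0.5380 / 2.4611 = 0.2186
c = 80 / 21.72^0.2186 = 80 / 1.96 = 40.82
A = (83/40.82)^(1/0.2186) ⇒ ln A = ln(2.033)/0.2186 = 3.2467
A = e^3.2467 ≈ 25.7 mi²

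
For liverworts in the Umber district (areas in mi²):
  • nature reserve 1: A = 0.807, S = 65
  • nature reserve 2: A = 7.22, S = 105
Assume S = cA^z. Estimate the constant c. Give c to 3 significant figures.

68.1

z = ln(S₂/S₁) / ln(A₂/A₁) = ln(105/65) / ln(7.22/0.807) = 0.4796 / 2.1913 = 0.2189
c = S₁ / A₁^z = 65 / 0.807^0.2189 = 65 / 0.9542 = 68.12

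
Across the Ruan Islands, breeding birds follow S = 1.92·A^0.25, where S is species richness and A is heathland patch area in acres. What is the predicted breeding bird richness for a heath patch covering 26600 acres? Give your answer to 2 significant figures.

S = 1.92 × 26600^0.25
ln S = ln 1.92 + 0.25 × ln 26600 = 0.6523 + 0.25 × 10.1887 = 3.1995
S = e^3.1995 ≈ 24.52

25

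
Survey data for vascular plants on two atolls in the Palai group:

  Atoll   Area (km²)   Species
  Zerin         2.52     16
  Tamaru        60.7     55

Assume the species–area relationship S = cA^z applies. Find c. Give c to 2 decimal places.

z = ln(S₂/S₁) / ln(A₂/A₁) = ln(55/16) / ln(60.7/2.52) = 1.2347 / 3.1817 = 0.3881
c = S₁ / A₁^z = 16 / 2.52^0.3881 = 16 / 1.431 = 11.18

11.18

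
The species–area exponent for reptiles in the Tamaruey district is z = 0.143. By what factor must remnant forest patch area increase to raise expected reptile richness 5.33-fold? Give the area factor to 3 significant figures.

121000

(A₂/A₁)^0.143 = 5.33, so A₂/A₁ = 5.33^(1/0.143) = 5.33^6.993
ln(A₂/A₁) = ln 5.33 / 0.143 = 1.6734 / 0.143 = 11.7018
A₂/A₁ = e^11.7018 ≈ 120784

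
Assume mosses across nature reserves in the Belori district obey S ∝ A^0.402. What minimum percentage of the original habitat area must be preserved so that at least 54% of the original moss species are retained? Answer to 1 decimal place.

Need (A_new/A_old)^0.402 = 0.54, so A_new/A_old = 0.54^(1/0.402) = 0.54^2.488
ln(A_new/A_old) = ln 0.54 / 0.402 = -0.6162 / 0.402 = -1.5328
A_new/A_old = e^-1.5328 ≈ 0.2159

21.6%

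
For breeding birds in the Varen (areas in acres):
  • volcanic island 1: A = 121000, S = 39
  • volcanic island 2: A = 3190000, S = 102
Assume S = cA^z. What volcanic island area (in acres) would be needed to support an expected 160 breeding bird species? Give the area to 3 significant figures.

z = ln(102/39) / ln(3190000/121000) = 0.9614 / 3.2720 = 0.2938
c = 39 / 121000^0.2938 = 39 / 31.15 = 1.252
A = (160/1.252)^(1/0.2938) ⇒ ln A = ln(127.8)/0.2938 = 16.5077
A = e^16.5077 ≈ 14764077 acres

14800000 acres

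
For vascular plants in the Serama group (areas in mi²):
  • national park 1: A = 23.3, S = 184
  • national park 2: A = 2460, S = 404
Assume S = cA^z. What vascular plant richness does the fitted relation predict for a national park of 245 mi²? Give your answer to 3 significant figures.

274

z = ln(404/184) / ln(2460/23.3) = 0.7865 / 4.6595 = 0.1688
c = 184 / 23.3^0.1688 = 184 / 1.701 = 108.1
S₃ = 108.1 × 245^0.1688 = 108.1 × 2.531 ≈ 273.7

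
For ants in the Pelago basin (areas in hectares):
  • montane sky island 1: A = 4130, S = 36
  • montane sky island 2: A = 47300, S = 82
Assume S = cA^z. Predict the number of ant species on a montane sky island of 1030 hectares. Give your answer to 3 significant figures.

22.5

z = ln(82/36) / ln(47300/4130) = 0.8232 / 2.4382 = 0.3376
c = 36 / 4130^0.3376 = 36 / 16.63 = 2.165
S₃ = 2.165 × 1030^0.3376 = 2.165 × 10.4 ≈ 22.53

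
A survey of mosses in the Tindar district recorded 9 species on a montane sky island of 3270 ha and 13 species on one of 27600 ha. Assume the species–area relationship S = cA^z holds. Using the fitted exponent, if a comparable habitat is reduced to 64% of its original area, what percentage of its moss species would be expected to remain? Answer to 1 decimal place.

z = ln(13/9) / ln(27600/3270) = 0.3677 / 2.1330 = 0.1724
S_new/S_old = (A_new/A_old)^z = 0.64^0.1724 = exp(0.1724 × -0.4463) = 0.9259

92.6%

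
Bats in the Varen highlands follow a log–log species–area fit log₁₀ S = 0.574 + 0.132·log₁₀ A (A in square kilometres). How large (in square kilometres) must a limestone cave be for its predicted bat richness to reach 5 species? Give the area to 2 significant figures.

5 = 3.75 × A^0.132  ⇒  A^0.132 = 5/3.75 = 1.333
ln A = ln(1.333) / 0.132 = 0.2878 / 0.132 = 2.1800
A = e^2.1800 ≈ 8.846 square kilometres

8.8 square kilometres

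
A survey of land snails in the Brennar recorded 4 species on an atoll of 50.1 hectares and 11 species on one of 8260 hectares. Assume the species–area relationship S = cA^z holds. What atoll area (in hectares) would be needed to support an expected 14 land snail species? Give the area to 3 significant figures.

z = ln(11/4) / ln(8260/50.1) = 1.0116 / 5.1052 = 0.1982
c = 4 / 50.1^0.1982 = 4 / 2.172 = 1.842
A = (14/1.842)^(1/0.1982) ⇒ ln A = ln(7.601)/0.1982 = 10.2362
A = e^10.2362 ≈ 27896 hectares

27900 hectares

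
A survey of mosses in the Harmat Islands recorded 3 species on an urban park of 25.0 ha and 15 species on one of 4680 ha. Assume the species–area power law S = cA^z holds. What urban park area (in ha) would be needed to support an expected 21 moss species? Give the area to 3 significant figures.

z = ln(15/3) / ln(4680/25) = 1.6094 / 5.2322 = 0.3076
c = 3 / 25^0.3076 = 3 / 2.692 = 1.115
A = (21/1.115)^(1/0.3076) ⇒ ln A = ln(18.84)/0.3076 = 9.5449
A = e^9.5449 ≈ 13973 ha

14000 ha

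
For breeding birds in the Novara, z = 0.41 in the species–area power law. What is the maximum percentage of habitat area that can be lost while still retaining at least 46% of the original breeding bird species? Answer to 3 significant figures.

85.0%

Need (A_new/A_old)^0.41 = 0.46, so A_new/A_old = 0.46^(1/0.41) = 0.46^2.439
ln(A_new/A_old) = ln 0.46 / 0.41 = -0.7765 / 0.41 = -1.8940
A_new/A_old = e^-1.8940 ≈ 0.1505
Fraction that can be lost = 1 − 0.1505 = 0.8495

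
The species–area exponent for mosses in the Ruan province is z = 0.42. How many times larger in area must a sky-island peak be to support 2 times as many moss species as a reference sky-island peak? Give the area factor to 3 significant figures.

(A₂/A₁)^0.42 = 2, so A₂/A₁ = 2^(1/0.42) = 2^2.381
ln(A₂/A₁) = ln 2 / 0.42 = 0.6931 / 0.42 = 1.6504
A₂/A₁ = e^1.6504 ≈ 5.209

5.21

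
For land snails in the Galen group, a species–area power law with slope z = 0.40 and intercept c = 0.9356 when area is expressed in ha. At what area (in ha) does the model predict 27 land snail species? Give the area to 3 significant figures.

4470 ha

27 = 0.9356 × A^0.4  ⇒  A^0.4 = 27/0.9356 = 28.86
ln A = ln(28.86) / 0.4 = 3.3624 / 0.4 = 8.4060
A = e^8.4060 ≈ 4474 ha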